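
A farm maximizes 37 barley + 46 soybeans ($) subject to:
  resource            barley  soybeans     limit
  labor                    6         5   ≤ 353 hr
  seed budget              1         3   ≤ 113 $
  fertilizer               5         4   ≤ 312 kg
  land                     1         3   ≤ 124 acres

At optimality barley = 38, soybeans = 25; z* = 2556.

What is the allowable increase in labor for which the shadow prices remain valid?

Binding constraints: labor, seed budget. The basis is B = [[6,5],[1,3]] with det 13.
Per unit increase in labor, x* moves by d = (0.2308, -0.0769).
The basis stays optimal until fertilizer becomes binding; allowable increase = 26 hr.

26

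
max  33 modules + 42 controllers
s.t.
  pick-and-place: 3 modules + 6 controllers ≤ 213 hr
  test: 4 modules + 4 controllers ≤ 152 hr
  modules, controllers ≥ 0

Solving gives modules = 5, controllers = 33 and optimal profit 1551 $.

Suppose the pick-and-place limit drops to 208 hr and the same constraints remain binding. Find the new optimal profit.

At the optimum: pick-and-place uses 213 of 213 (binding); test uses 152 of 152 (binding).
The binding rows give the dual system: 3·y_pick-and-place + 4·y_test = 33 and 6·y_pick-and-place + 4·y_test = 42.
Solving: y_pick-and-place = 3, y_test = 6.
Δz = y_pick-and-place·Δb = 3 × (-5) = -15, so new z* = 1551 − 15 = 1536.

1536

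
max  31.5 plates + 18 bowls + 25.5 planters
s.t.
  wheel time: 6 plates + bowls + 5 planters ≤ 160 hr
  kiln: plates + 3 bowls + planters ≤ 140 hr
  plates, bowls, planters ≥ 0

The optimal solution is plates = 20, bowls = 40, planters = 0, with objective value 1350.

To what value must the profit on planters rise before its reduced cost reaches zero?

27

Check each constraint at x*: wheel time 160/160 (tight); kiln 140/140 (tight).
From A_Bᵀ y = c: 6·y_wheel time + 1·y_kiln = 31.5; 1·y_wheel time + 3·y_kiln = 18.
→ y_wheel time = 4.5 and y_kiln = 4.5.
planters enters the basis when its profit ≥ yᵀa₃ = 4.5·5 + 4.5·1 = 27.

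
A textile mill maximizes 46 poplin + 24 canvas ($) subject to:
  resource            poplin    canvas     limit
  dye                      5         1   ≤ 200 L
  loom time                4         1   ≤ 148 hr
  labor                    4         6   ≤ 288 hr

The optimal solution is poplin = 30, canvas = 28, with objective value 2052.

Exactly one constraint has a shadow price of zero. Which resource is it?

dye: 178/200 (slack 22)
loom time: 148/148 (binding)
labor: 288/288 (binding)
By complementary slackness, a constraint with positive slack has shadow price 0 → dye.

dye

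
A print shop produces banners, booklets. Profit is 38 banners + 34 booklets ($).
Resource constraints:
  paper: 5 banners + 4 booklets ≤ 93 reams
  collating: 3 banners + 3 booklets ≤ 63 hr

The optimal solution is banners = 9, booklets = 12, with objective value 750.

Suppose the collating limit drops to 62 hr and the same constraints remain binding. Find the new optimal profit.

744

Both paper and collating are binding at x*.
From A_Bᵀ y = c: 5·y_paper + 3·y_collating = 38; 4·y_paper + 3·y_collating = 34.
→ y_paper = 4 and y_collating = 6.
Δz = y_collating·Δb = 6 × (-1) = -6, so new z* = 750 − 6 = 744.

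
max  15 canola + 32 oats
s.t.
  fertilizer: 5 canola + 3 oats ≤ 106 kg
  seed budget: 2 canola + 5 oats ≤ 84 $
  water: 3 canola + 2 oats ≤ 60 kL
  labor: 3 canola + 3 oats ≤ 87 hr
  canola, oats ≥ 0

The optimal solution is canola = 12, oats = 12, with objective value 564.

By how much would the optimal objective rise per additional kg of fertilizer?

0

Check each constraint at x*: fertilizer 96/106 (slack 10); seed budget 84/84 (tight); water 60/60 (tight); labor 72/87 (slack 15).
Since fertilizer, labor are not tight, their duals are 0.
The binding rows give the dual system: 2·y_seed budget + 3·y_water = 15 and 5·y_seed budget + 2·y_water = 32.
This yields shadow prices y_seed budget = 6, y_water = 1.
Shadow price of fertilizer = 0.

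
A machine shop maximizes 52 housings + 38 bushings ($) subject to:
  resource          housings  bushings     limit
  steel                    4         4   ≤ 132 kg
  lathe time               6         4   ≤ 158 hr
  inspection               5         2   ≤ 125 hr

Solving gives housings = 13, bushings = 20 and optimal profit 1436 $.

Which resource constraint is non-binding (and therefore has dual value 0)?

inspection

steel: 132/132 (binding)
lathe time: 158/158 (binding)
inspection: 105/125 (slack 20)
By complementary slackness, a constraint with positive slack has shadow price 0 → inspection.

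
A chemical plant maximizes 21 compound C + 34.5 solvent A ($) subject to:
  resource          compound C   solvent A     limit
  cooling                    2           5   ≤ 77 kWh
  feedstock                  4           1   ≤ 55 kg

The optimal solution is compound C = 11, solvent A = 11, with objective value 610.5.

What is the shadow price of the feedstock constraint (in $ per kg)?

2

Both cooling and feedstock are binding at x*.
From A_Bᵀ y = c: 2·y_cooling + 4·y_feedstock = 21; 5·y_cooling + 1·y_feedstock = 34.5.
Solving: y_cooling = 6.5, y_feedstock = 2.
Shadow price of feedstock = 2.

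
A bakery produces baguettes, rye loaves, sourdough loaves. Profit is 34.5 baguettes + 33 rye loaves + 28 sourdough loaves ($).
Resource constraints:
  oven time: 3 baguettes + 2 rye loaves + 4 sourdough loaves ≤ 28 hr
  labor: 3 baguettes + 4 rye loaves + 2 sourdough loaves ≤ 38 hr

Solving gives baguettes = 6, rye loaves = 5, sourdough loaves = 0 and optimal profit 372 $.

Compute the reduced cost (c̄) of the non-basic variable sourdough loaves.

-8

Both oven time and labor are binding at x*.
The binding rows give the dual system: 3·y_oven time + 3·y_labor = 34.5 and 2·y_oven time + 4·y_labor = 33.
This yields shadow prices y_oven time = 6.5, y_labor = 5.
Reduced cost of sourdough loaves: c₃ − yᵀa₃ = 28 − (6.5·4 + 5·2) = 28 − 36 = -8.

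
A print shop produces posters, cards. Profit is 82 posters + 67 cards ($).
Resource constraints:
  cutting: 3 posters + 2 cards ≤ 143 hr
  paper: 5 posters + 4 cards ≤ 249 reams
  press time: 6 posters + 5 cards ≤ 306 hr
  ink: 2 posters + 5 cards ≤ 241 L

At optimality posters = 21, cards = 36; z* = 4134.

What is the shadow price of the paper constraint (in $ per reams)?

Binding: paper and press time. Non-binding: cutting (8 unused), ink (19 unused).
Since cutting, ink are not tight, their duals are 0.
The binding rows give the dual system: 5·y_paper + 6·y_press time = 82 and 4·y_paper + 5·y_press time = 67.
Solving: y_paper = 8, y_press time = 7.
Shadow price of paper = 8.

8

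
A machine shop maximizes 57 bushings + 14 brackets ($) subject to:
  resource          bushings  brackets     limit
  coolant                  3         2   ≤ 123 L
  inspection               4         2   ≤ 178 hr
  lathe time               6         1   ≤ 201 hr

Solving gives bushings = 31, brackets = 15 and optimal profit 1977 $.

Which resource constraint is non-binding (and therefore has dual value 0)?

inspection

coolant: 123/123 (binding)
inspection: 154/178 (slack 24)
lathe time: 201/201 (binding)
By complementary slackness, a constraint with positive slack has shadow price 0 → inspection.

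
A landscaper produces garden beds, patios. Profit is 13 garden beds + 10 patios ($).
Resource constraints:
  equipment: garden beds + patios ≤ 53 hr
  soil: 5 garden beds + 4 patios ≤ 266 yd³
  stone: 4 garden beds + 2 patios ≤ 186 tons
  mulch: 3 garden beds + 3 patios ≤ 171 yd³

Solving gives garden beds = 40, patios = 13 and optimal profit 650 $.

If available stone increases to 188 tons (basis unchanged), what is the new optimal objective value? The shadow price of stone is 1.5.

Δb = 2, so new z* = 650 + (1.5)·(2) = 650 + 3 = 653.

653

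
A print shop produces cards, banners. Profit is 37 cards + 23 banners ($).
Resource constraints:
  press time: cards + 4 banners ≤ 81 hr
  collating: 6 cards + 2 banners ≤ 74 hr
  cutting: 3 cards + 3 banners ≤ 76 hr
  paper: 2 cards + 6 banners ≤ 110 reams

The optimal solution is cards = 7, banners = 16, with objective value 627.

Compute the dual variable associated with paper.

Binding: collating and paper. Non-binding: press time (10 unused), cutting (7 unused).
Slack constraints have shadow price 0 (complementary slackness).
The binding rows give the dual system: 6·y_collating + 2·y_paper = 37 and 2·y_collating + 6·y_paper = 23.
This yields shadow prices y_collating = 5.5, y_paper = 2.
Shadow price of paper = 2.

2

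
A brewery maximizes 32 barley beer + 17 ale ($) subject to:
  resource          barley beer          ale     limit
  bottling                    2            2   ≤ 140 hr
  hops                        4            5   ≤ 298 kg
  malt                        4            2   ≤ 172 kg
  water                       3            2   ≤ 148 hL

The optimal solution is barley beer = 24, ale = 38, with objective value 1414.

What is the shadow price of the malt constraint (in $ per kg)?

6.5

Binding: malt and water. Non-binding: bottling (16 unused), hops (12 unused).
By complementary slackness, y = 0 for the non-binding constraints.
The binding rows give the dual system: 4·y_malt + 3·y_water = 32 and 2·y_malt + 2·y_water = 17.
This yields shadow prices y_malt = 6.5, y_water = 2.
Shadow price of malt = 6.5.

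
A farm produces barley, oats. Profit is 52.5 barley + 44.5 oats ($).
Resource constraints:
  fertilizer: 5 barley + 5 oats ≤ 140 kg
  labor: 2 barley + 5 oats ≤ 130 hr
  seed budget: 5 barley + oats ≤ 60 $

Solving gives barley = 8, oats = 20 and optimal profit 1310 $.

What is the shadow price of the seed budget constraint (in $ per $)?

Check each constraint at x*: fertilizer 140/140 (tight); labor 116/130 (slack 14); seed budget 60/60 (tight).
Since labor is not tight, its dual is 0.
From A_Bᵀ y = c: 5·y_fertilizer + 5·y_seed budget = 52.5; 5·y_fertilizer + 1·y_seed budget = 44.5.
Solving: y_fertilizer = 8.5, y_seed budget = 2.
Shadow price of seed budget = 2.

2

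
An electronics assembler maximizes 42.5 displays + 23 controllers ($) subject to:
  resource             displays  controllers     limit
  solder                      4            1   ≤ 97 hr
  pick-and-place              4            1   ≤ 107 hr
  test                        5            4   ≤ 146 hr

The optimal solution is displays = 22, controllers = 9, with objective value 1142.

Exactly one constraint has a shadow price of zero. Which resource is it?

pick-and-place

solder: 97/97 (binding)
pick-and-place: 97/107 (slack 10)
test: 146/146 (binding)
By complementary slackness, a constraint with positive slack has shadow price 0 → pick-and-place.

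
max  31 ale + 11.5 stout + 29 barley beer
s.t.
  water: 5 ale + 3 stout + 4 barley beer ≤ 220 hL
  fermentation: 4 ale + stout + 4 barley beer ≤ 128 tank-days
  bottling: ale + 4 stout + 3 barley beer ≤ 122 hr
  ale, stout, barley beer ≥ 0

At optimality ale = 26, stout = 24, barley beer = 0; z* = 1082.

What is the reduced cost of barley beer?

Check each constraint at x*: water 202/220 (slack 18); fermentation 128/128 (tight); bottling 122/122 (tight).
Since water is not tight, its dual is 0.
From A_Bᵀ y = c: 4·y_fermentation + 1·y_bottling = 31; 1·y_fermentation + 4·y_bottling = 11.5.
Solving: y_fermentation = 7.5, y_bottling = 1.
Reduced cost of barley beer: c₃ − yᵀa₃ = 29 − (7.5·4 + 1·3) = 29 − 33 = -4.

-4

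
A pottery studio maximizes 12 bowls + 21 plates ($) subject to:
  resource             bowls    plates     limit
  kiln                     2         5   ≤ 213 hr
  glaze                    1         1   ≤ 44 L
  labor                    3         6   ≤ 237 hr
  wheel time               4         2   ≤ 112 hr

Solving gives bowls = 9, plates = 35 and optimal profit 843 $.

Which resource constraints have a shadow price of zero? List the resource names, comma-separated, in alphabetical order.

kiln, wheel time

kiln: 193/213 (slack 20)
glaze: 44/44 (binding)
labor: 237/237 (binding)
wheel time: 106/112 (slack 6)
By complementary slackness, a constraint with positive slack has shadow price 0 → kiln, wheel time.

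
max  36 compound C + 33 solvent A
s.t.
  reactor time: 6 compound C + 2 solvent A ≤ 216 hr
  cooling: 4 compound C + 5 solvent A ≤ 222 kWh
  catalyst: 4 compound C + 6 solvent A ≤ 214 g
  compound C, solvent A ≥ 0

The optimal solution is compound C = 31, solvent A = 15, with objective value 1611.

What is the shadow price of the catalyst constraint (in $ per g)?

4.5

Binding: reactor time and catalyst. Non-binding: cooling (23 unused).
Since cooling is not tight, its dual is 0.
The binding rows give the dual system: 6·y_reactor time + 4·y_catalyst = 36 and 2·y_reactor time + 6·y_catalyst = 33.
This yields shadow prices y_reactor time = 3, y_catalyst = 4.5.
Shadow price of catalyst = 4.5.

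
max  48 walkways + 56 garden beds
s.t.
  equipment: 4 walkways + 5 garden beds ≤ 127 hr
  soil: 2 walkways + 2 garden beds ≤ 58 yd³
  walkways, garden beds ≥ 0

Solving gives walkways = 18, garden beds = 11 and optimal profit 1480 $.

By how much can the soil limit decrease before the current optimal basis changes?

Binding constraints: equipment, soil. The basis is B = [[4,5],[2,2]] with det -2.
Per unit decrease in soil, x* moves by d = (-2.5, 2).
The basis stays optimal until walkways reaches 0; allowable decrease = 7.2 yd³.

7.2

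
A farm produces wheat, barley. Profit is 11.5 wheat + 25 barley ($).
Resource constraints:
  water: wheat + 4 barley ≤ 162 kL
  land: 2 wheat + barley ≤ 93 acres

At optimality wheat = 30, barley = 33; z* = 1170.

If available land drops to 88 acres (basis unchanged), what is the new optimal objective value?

1155

Both water and land are binding at x*.
From A_Bᵀ y = c: 1·y_water + 2·y_land = 11.5; 4·y_water + 1·y_land = 25.
Solving: y_water = 5.5, y_land = 3.
Δz = y_land·Δb = 3 × (-5) = -15, so new z* = 1170 − 15 = 1155.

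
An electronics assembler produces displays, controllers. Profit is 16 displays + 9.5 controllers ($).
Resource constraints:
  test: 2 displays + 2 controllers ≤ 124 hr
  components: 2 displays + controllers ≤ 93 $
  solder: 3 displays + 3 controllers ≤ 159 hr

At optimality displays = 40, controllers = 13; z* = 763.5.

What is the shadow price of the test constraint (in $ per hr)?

Binding: components and solder. Non-binding: test (18 unused).
Since test is not tight, its dual is 0.
Dual feasibility on the basic columns requires 2·y_components + 3·y_solder = 16, 1·y_components + 3·y_solder = 9.5.
→ y_components = 6.5 and y_solder = 1.
Shadow price of test = 0.

0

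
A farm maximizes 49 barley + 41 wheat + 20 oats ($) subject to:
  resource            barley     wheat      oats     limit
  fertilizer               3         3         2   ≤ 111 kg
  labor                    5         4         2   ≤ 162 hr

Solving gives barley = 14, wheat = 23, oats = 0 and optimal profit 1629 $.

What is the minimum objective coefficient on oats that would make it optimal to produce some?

At the optimum: fertilizer uses 111 of 111 (binding); labor uses 162 of 162 (binding).
From A_Bᵀ y = c: 3·y_fertilizer + 5·y_labor = 49; 3·y_fertilizer + 4·y_labor = 41.
→ y_fertilizer = 3 and y_labor = 8.
oats enters the basis when its profit ≥ yᵀa₃ = 3·2 + 8·2 = 22.

22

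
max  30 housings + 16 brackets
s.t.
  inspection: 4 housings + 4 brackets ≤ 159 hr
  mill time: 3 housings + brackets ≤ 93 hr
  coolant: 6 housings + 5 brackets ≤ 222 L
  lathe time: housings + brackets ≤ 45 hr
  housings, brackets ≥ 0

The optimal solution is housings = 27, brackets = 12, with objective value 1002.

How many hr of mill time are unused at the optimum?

mill time used = 3·27 + 1·12 = 93; slack = 93 − 93 = 0.

0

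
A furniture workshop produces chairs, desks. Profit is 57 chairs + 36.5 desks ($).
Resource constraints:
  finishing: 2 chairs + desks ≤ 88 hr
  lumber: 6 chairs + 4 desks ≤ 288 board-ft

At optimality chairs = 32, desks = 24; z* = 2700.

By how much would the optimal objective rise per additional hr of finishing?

Both finishing and lumber are binding at x*.
Dual feasibility on the basic columns requires 2·y_finishing + 6·y_lumber = 57, 1·y_finishing + 4·y_lumber = 36.5.
Solving: y_finishing = 4.5, y_lumber = 8.
Shadow price of finishing = 4.5.

4.5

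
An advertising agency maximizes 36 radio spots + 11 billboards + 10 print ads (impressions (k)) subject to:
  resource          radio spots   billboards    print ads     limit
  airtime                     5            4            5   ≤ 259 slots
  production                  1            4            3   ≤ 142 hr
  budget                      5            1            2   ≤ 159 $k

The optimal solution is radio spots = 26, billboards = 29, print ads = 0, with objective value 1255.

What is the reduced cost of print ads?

-7

Check each constraint at x*: airtime 246/259 (slack 13); production 142/142 (tight); budget 159/159 (tight).
Slack constraints have shadow price 0 (complementary slackness).
From A_Bᵀ y = c: 1·y_production + 5·y_budget = 36; 4·y_production + 1·y_budget = 11.
This yields shadow prices y_production = 1, y_budget = 7.
Reduced cost of print ads: c₃ − yᵀa₃ = 10 − (1·3 + 7·2) = 10 − 17 = -7.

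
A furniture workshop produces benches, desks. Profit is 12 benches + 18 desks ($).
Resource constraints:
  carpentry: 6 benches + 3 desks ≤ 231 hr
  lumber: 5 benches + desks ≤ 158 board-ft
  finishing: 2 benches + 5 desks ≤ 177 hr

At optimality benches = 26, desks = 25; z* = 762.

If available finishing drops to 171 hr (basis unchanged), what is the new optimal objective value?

744

Binding: carpentry and finishing. Non-binding: lumber (3 unused).
By complementary slackness, y = 0 for the non-binding constraint.
Dual feasibility on the basic columns requires 6·y_carpentry + 2·y_finishing = 12, 3·y_carpentry + 5·y_finishing = 18.
This yields shadow prices y_carpentry = 1, y_finishing = 3.
Δz = y_finishing·Δb = 3 × (-6) = -18, so new z* = 762 − 18 = 744.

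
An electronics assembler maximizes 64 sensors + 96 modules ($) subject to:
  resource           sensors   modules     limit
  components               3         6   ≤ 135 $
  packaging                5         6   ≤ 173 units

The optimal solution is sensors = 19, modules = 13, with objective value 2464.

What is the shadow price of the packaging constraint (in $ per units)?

8

Check each constraint at x*: components 135/135 (tight); packaging 173/173 (tight).
From A_Bᵀ y = c: 3·y_components + 5·y_packaging = 64; 6·y_components + 6·y_packaging = 96.
This yields shadow prices y_components = 8, y_packaging = 8.
Shadow price of packaging = 8.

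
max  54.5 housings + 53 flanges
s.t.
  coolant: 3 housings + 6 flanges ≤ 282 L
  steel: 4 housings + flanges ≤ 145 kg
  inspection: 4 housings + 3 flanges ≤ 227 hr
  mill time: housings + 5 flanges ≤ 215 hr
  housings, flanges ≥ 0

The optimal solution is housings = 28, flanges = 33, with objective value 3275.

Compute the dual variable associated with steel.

8

Check each constraint at x*: coolant 282/282 (tight); steel 145/145 (tight); inspection 211/227 (slack 16); mill time 193/215 (slack 22).
Since inspection, mill time are not tight, their duals are 0.
Dual feasibility on the basic columns requires 3·y_coolant + 4·y_steel = 54.5, 6·y_coolant + 1·y_steel = 53.
Solving: y_coolant = 7.5, y_steel = 8.
Shadow price of steel = 8.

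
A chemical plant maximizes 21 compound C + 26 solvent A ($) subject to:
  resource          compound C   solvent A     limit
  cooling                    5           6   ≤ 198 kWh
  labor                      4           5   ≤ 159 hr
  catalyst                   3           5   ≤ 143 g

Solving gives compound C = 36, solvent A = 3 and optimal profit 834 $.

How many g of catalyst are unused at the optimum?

20

catalyst used = 3·36 + 5·3 = 123; slack = 143 − 123 = 20.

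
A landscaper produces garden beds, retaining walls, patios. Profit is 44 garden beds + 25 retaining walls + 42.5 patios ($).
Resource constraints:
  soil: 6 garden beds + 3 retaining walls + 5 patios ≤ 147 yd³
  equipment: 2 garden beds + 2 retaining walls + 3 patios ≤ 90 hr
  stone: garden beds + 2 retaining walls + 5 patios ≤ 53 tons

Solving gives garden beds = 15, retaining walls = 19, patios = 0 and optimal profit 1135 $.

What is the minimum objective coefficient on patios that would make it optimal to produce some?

45

Check each constraint at x*: soil 147/147 (tight); equipment 68/90 (slack 22); stone 53/53 (tight).
Slack constraints have shadow price 0 (complementary slackness).
The binding rows give the dual system: 6·y_soil + 1·y_stone = 44 and 3·y_soil + 2·y_stone = 25.
→ y_soil = 7 and y_stone = 2.
patios enters the basis when its profit ≥ yᵀa₃ = 7·5 + 2·5 = 45.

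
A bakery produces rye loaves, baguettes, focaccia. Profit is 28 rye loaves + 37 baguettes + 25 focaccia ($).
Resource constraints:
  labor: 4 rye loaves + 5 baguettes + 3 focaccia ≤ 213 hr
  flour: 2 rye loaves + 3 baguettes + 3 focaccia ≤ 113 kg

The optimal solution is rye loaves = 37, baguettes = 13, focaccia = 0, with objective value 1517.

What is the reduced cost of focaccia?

-2

Both labor and flour are binding at x*.
Dual feasibility on the basic columns requires 4·y_labor + 2·y_flour = 28, 5·y_labor + 3·y_flour = 37.
→ y_labor = 5 and y_flour = 4.
Reduced cost of focaccia: c₃ − yᵀa₃ = 25 − (5·3 + 4·3) = 25 − 27 = -2.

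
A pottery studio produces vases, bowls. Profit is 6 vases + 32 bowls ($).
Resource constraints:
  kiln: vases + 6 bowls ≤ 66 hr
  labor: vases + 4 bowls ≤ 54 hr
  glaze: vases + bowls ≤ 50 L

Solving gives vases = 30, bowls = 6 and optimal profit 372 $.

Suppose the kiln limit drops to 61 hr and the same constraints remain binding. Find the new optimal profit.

Binding: kiln and labor. Non-binding: glaze (14 unused).
Since glaze is not tight, its dual is 0.
Dual feasibility on the basic columns requires 1·y_kiln + 1·y_labor = 6, 6·y_kiln + 4·y_labor = 32.
→ y_kiln = 4 and y_labor = 2.
Δz = y_kiln·Δb = 4 × (-5) = -20, so new z* = 372 − 20 = 352.

352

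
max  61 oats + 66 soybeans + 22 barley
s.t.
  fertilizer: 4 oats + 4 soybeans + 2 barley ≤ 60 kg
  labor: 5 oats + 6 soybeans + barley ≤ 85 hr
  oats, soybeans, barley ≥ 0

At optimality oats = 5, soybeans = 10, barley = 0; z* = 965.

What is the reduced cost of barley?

-1

At the optimum: fertilizer uses 60 of 60 (binding); labor uses 85 of 85 (binding).
Dual feasibility on the basic columns requires 4·y_fertilizer + 5·y_labor = 61, 4·y_fertilizer + 6·y_labor = 66.
Solving: y_fertilizer = 9, y_labor = 5.
Reduced cost of barley: c₃ − yᵀa₃ = 22 − (9·2 + 5·1) = 22 − 23 = -1.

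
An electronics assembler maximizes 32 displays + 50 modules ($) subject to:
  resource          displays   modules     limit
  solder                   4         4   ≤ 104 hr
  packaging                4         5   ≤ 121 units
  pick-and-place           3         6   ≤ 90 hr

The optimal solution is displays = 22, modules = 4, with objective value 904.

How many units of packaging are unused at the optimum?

13

packaging used = 4·22 + 5·4 = 108; slack = 121 − 108 = 13.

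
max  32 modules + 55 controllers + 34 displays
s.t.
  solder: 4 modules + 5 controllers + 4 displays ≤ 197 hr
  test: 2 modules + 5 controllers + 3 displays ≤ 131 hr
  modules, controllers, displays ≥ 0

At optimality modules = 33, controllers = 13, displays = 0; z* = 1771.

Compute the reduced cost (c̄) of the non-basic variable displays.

Check each constraint at x*: solder 197/197 (tight); test 131/131 (tight).
Dual feasibility on the basic columns requires 4·y_solder + 2·y_test = 32, 5·y_solder + 5·y_test = 55.
This yields shadow prices y_solder = 5, y_test = 6.
Reduced cost of displays: c₃ − yᵀa₃ = 34 − (5·4 + 6·3) = 34 − 38 = -4.

-4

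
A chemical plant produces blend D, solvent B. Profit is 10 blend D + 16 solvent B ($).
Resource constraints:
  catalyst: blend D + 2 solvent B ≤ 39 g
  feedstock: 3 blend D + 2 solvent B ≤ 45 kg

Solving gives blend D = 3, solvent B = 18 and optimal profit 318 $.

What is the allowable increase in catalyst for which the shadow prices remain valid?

Binding constraints: catalyst, feedstock. The basis is B = [[1,2],[3,2]] with det -4.
Per unit increase in catalyst, x* moves by d = (-0.5, 0.75).
The basis stays optimal until blend D reaches 0; allowable increase = 6 g.

6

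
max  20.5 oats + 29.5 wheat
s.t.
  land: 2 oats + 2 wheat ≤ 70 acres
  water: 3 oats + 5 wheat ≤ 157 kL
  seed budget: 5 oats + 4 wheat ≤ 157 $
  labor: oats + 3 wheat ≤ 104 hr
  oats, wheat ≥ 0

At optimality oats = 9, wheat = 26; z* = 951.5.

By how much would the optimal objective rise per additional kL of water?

4.5

At the optimum: land uses 70 of 70 (binding); water uses 157 of 157 (binding); seed budget uses 149 of 157 (slack = 8); labor uses 87 of 104 (slack = 17).
Since seed budget, labor are not tight, their duals are 0.
From A_Bᵀ y = c: 2·y_land + 3·y_water = 20.5; 2·y_land + 5·y_water = 29.5.
→ y_land = 3.5 and y_water = 4.5.
Shadow price of water = 4.5.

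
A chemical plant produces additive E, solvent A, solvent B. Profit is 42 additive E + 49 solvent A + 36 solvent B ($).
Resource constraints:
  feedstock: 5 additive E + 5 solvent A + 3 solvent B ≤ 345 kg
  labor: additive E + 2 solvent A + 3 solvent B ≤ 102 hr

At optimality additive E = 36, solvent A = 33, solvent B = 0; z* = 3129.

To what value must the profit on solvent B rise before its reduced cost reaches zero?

42

At the optimum: feedstock uses 345 of 345 (binding); labor uses 102 of 102 (binding).
From A_Bᵀ y = c: 5·y_feedstock + 1·y_labor = 42; 5·y_feedstock + 2·y_labor = 49.
This yields shadow prices y_feedstock = 7, y_labor = 7.
solvent B enters the basis when its profit ≥ yᵀa₃ = 7·3 + 7·3 = 42.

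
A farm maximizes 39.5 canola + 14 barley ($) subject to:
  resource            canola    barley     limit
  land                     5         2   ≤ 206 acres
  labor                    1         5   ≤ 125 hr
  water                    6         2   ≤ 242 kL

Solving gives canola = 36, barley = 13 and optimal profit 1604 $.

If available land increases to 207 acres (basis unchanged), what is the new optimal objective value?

1606.5

At the optimum: land uses 206 of 206 (binding); labor uses 101 of 125 (slack = 24); water uses 242 of 242 (binding).
By complementary slackness, y = 0 for the non-binding constraint.
The binding rows give the dual system: 5·y_land + 6·y_water = 39.5 and 2·y_land + 2·y_water = 14.
→ y_land = 2.5 and y_water = 4.5.
Δz = y_land·Δb = 2.5 × (1) = 2.5, so new z* = 1604 + 2.5 = 1606.5.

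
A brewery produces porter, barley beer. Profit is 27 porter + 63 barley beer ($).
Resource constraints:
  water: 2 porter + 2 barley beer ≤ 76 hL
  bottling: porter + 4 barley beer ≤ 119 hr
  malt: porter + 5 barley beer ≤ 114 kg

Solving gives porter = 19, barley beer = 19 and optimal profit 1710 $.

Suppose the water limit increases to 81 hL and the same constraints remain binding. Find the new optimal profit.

Check each constraint at x*: water 76/76 (tight); bottling 95/119 (slack 24); malt 114/114 (tight).
Since bottling is not tight, its dual is 0.
From A_Bᵀ y = c: 2·y_water + 1·y_malt = 27; 2·y_water + 5·y_malt = 63.
This yields shadow prices y_water = 9, y_malt = 9.
Δz = y_water·Δb = 9 × (5) = 45, so new z* = 1710 + 45 = 1755.

1755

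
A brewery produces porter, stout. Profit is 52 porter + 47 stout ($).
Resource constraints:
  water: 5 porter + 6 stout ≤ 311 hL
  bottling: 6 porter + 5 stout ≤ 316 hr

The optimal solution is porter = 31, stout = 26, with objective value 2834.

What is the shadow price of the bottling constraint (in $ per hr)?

7

Check each constraint at x*: water 311/311 (tight); bottling 316/316 (tight).
The binding rows give the dual system: 5·y_water + 6·y_bottling = 52 and 6·y_water + 5·y_bottling = 47.
This yields shadow prices y_water = 2, y_bottling = 7.
Shadow price of bottling = 7.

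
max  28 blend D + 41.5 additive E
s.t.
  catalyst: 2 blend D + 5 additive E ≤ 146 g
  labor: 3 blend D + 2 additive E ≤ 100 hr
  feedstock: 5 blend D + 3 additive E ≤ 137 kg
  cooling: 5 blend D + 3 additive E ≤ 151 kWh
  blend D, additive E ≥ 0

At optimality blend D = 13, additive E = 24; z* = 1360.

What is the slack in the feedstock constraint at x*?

0

feedstock used = 5·13 + 3·24 = 137; slack = 137 − 137 = 0.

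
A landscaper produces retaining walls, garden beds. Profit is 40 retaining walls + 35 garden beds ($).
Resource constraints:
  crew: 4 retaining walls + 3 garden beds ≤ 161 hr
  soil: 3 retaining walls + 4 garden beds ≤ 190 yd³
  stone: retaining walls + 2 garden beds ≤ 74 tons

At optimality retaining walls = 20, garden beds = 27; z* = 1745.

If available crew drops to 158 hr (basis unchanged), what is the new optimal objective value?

1718

Binding: crew and stone. Non-binding: soil (22 unused).
Slack constraints have shadow price 0 (complementary slackness).
Dual feasibility on the basic columns requires 4·y_crew + 1·y_stone = 40, 3·y_crew + 2·y_stone = 35.
Solving: y_crew = 9, y_stone = 4.
Δz = y_crew·Δb = 9 × (-3) = -27, so new z* = 1745 − 27 = 1718.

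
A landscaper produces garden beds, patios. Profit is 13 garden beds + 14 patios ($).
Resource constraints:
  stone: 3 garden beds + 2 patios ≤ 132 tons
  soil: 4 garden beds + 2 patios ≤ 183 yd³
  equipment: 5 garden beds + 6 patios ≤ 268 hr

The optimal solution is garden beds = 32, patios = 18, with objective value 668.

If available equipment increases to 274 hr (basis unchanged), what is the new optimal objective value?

At the optimum: stone uses 132 of 132 (binding); soil uses 164 of 183 (slack = 19); equipment uses 268 of 268 (binding).
Slack constraints have shadow price 0 (complementary slackness).
Dual feasibility on the basic columns requires 3·y_stone + 5·y_equipment = 13, 2·y_stone + 6·y_equipment = 14.
→ y_stone = 1 and y_equipment = 2.
Δz = y_equipment·Δb = 2 × (6) = 12, so new z* = 668 + 12 = 680.

680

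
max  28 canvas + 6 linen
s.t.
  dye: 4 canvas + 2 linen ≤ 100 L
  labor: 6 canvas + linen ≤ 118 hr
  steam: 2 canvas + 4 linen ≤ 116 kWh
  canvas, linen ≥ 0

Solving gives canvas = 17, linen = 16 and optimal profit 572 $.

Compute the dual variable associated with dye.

1

Binding: dye and labor. Non-binding: steam (18 unused).
By complementary slackness, y = 0 for the non-binding constraint.
From A_Bᵀ y = c: 4·y_dye + 6·y_labor = 28; 2·y_dye + 1·y_labor = 6.
Solving: y_dye = 1, y_labor = 4.
Shadow price of dye = 1.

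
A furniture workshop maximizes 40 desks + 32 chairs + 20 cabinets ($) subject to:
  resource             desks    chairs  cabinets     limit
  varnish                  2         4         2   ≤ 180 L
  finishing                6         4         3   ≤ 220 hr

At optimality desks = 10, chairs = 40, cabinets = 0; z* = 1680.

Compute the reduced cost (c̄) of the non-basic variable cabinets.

Both varnish and finishing are binding at x*.
The binding rows give the dual system: 2·y_varnish + 6·y_finishing = 40 and 4·y_varnish + 4·y_finishing = 32.
Solving: y_varnish = 2, y_finishing = 6.
Reduced cost of cabinets: c₃ − yᵀa₃ = 20 − (2·2 + 6·3) = 20 − 22 = -2.

-2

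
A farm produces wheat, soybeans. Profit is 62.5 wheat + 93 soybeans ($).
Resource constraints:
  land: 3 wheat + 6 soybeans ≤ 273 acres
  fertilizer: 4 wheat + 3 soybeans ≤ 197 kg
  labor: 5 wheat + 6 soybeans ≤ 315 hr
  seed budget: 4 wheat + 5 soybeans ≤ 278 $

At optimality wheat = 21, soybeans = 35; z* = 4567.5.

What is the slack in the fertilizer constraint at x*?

fertilizer used = 4·21 + 3·35 = 189; slack = 197 − 189 = 8.

8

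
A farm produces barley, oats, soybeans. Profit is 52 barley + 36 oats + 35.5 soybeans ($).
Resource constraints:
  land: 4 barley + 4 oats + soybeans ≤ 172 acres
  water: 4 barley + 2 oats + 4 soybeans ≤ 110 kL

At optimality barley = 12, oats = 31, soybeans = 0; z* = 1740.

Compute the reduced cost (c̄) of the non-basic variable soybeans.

-1.5

At the optimum: land uses 172 of 172 (binding); water uses 110 of 110 (binding).
The binding rows give the dual system: 4·y_land + 4·y_water = 52 and 4·y_land + 2·y_water = 36.
Solving: y_land = 5, y_water = 8.
Reduced cost of soybeans: c₃ − yᵀa₃ = 35.5 − (5·1 + 8·4) = 35.5 − 37 = -1.5.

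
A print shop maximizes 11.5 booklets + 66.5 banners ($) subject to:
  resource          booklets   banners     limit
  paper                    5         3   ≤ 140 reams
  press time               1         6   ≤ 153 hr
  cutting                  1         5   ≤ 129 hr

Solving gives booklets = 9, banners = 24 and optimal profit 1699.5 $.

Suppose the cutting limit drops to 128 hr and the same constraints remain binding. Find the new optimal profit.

1697

Check each constraint at x*: paper 117/140 (slack 23); press time 153/153 (tight); cutting 129/129 (tight).
Since paper is not tight, its dual is 0.
The binding rows give the dual system: 1·y_press time + 1·y_cutting = 11.5 and 6·y_press time + 5·y_cutting = 66.5.
Solving: y_press time = 9, y_cutting = 2.5.
Δz = y_cutting·Δb = 2.5 × (-1) = -2.5, so new z* = 1699.5 − 2.5 = 1697.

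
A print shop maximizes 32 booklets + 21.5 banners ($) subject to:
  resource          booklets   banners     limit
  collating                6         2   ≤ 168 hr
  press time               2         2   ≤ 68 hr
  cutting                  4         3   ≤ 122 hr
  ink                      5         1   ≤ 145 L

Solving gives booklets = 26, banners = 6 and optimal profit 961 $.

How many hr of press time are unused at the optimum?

press time used = 2·26 + 2·6 = 64; slack = 68 − 64 = 4.

4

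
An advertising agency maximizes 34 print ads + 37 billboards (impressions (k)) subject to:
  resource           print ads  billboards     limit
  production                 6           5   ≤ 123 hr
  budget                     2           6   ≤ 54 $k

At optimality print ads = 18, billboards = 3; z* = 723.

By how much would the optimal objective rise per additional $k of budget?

At the optimum: production uses 123 of 123 (binding); budget uses 54 of 54 (binding).
From A_Bᵀ y = c: 6·y_production + 2·y_budget = 34; 5·y_production + 6·y_budget = 37.
Solving: y_production = 5, y_budget = 2.
Shadow price of budget = 2.

2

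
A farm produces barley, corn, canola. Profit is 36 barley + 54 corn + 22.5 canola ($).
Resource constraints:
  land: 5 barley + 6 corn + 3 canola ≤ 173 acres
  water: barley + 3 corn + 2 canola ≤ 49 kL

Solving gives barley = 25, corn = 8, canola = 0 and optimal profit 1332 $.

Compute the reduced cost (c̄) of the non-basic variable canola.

-7.5

Check each constraint at x*: land 173/173 (tight); water 49/49 (tight).
The binding rows give the dual system: 5·y_land + 1·y_water = 36 and 6·y_land + 3·y_water = 54.
This yields shadow prices y_land = 6, y_water = 6.
Reduced cost of canola: c₃ − yᵀa₃ = 22.5 − (6·3 + 6·2) = 22.5 − 30 = -7.5.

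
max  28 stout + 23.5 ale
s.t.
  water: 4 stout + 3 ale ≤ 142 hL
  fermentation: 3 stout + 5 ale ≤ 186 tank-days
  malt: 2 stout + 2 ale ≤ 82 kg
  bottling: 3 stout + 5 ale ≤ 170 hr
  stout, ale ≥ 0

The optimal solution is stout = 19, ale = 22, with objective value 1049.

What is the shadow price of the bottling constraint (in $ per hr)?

0

Binding: water and malt. Non-binding: fermentation (19 unused), bottling (3 unused).
By complementary slackness, y = 0 for the non-binding constraints.
The binding rows give the dual system: 4·y_water + 2·y_malt = 28 and 3·y_water + 2·y_malt = 23.5.
This yields shadow prices y_water = 4.5, y_malt = 5.
Shadow price of bottling = 0.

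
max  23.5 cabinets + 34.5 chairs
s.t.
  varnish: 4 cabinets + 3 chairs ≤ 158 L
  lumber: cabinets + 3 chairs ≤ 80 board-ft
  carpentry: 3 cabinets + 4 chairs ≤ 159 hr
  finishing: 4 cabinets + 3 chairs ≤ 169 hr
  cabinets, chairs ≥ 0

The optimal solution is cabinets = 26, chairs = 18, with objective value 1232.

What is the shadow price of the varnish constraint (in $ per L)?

Check each constraint at x*: varnish 158/158 (tight); lumber 80/80 (tight); carpentry 150/159 (slack 9); finishing 158/169 (slack 11).
Since carpentry, finishing are not tight, their duals are 0.
Dual feasibility on the basic columns requires 4·y_varnish + 1·y_lumber = 23.5, 3·y_varnish + 3·y_lumber = 34.5.
Solving: y_varnish = 4, y_lumber = 7.5.
Shadow price of varnish = 4.

4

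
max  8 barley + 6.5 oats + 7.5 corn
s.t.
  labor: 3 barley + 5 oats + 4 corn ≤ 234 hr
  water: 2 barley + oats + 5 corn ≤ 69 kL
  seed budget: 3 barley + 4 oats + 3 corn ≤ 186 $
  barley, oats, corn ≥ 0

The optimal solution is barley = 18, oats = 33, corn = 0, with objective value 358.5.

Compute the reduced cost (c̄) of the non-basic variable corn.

Binding: water and seed budget. Non-binding: labor (15 unused).
Since labor is not tight, its dual is 0.
The binding rows give the dual system: 2·y_water + 3·y_seed budget = 8 and 1·y_water + 4·y_seed budget = 6.5.
→ y_water = 2.5 and y_seed budget = 1.
Reduced cost of corn: c₃ − yᵀa₃ = 7.5 − (2.5·5 + 1·3) = 7.5 − 15.5 = -8.

-8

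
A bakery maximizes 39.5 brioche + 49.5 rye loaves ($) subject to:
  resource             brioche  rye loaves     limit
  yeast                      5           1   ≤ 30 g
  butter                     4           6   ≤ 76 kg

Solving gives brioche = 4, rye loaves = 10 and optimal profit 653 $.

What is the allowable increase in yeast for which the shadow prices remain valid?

65

Binding constraints: yeast, butter. The basis is B = [[5,1],[4,6]] with det 26.
Per unit increase in yeast, x* moves by d = (0.2308, -0.1538).
The basis stays optimal until rye loaves reaches 0; allowable increase = 65 g.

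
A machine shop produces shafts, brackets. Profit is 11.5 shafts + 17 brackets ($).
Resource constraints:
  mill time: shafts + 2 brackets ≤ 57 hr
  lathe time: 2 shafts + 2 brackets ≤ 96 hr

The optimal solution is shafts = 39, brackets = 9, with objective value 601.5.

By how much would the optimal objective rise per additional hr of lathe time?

At the optimum: mill time uses 57 of 57 (binding); lathe time uses 96 of 96 (binding).
The binding rows give the dual system: 1·y_mill time + 2·y_lathe time = 11.5 and 2·y_mill time + 2·y_lathe time = 17.
→ y_mill time = 5.5 and y_lathe time = 3.
Shadow price of lathe time = 3.

3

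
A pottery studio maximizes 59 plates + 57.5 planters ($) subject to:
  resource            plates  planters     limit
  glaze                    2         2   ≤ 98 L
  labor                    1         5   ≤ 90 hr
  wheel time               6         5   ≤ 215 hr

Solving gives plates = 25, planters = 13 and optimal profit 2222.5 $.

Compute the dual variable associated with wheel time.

9.5

At the optimum: glaze uses 76 of 98 (slack = 22); labor uses 90 of 90 (binding); wheel time uses 215 of 215 (binding).
By complementary slackness, y = 0 for the non-binding constraint.
From A_Bᵀ y = c: 1·y_labor + 6·y_wheel time = 59; 5·y_labor + 5·y_wheel time = 57.5.
Solving: y_labor = 2, y_wheel time = 9.5.
Shadow price of wheel time = 9.5.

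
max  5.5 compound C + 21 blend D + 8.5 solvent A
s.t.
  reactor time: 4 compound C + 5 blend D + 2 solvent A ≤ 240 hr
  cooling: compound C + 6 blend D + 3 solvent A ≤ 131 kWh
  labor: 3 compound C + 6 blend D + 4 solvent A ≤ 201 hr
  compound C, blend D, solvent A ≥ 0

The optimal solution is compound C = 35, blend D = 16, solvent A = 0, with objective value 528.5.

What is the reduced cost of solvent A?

At the optimum: reactor time uses 220 of 240 (slack = 20); cooling uses 131 of 131 (binding); labor uses 201 of 201 (binding).
By complementary slackness, y = 0 for the non-binding constraint.
The binding rows give the dual system: 1·y_cooling + 3·y_labor = 5.5 and 6·y_cooling + 6·y_labor = 21.
→ y_cooling = 2.5 and y_labor = 1.
Reduced cost of solvent A: c₃ − yᵀa₃ = 8.5 − (2.5·3 + 1·4) = 8.5 − 11.5 = -3.

-3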